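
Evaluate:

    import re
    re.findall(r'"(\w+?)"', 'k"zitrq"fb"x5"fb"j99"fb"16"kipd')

With a single group, `findall` returns only what that group captured — 4 items.

['zitrq', 'x5', 'j99', '16']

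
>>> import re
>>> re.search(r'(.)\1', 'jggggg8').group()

`\1` is not a pattern — it's the concrete string captured by group 1, re-applied verbatim.
The match spans [1:3] → 'gg'.

'gg'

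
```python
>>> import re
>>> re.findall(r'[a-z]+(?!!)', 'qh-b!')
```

['qh']

`(?!…)`/`(?<!…)` only lets a position through if the neighbouring text does NOT match; no characters are consumed.
Since nothing is captured, `findall` lists the 1 matched substring directly.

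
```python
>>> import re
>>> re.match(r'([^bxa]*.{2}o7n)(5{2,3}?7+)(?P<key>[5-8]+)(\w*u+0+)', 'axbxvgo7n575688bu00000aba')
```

None

`match` is anchored at position 0; if the pattern doesn't fit there, it returns None.
Here the pattern fails at index 0, so the call returns None.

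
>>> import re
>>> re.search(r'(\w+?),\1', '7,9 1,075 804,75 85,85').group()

'85,85'

The backreference `\1` re-matches whatever the first group consumed, character for character.
The match spans [17:22] → '85,85'.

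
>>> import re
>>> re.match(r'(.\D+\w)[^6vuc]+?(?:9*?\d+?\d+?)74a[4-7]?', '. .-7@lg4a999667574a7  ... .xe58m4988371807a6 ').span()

(0, 21)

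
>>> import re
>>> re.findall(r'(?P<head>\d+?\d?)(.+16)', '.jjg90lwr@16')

[('90', 'lwr@16')]

This matches one or more of a digit (lazy), then optionally a digit (captured as 'head'); then one or more of any character, then the literal '16' (captured).
2 groups means the one result is a tuple of 2 captured strings — 1 here.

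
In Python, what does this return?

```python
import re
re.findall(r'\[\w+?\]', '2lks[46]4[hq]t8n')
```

Scanning left to right: at [4:8] → '[46]'; at [9:13] → '[hq]'.
With no groups in the pattern, `findall` gives back each whole match — 2 here.

['[46]', '[hq]']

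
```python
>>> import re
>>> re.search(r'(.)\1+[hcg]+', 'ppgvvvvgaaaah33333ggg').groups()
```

('p',)

The match spans [0:3] → 'ppg'.
Captured: group 1 = 'p'.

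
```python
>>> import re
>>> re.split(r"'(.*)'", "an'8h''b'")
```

`re.split` interleaves the captured-group text with the surrounding fragments.

['an', "8h''b", '']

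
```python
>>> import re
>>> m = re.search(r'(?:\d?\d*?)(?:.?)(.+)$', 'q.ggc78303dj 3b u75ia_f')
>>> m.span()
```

The pattern matches optionally a digit, then zero or more of a digit (lazy) (non-capturing group); then optionally any character (non-capturing group); then one or more of any character (captured); then anchored at the end.
`re.search` scans for the first position where the pattern succeeds.
The match spans [0:23] → 'q.ggc78303dj 3b u75ia_f'.
Captured: group 1 = '.ggc78303dj 3b u75ia_f'.

(0, 23)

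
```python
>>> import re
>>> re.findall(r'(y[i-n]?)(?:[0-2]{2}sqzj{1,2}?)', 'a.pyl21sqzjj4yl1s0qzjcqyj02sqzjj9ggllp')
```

One capturing group, so `findall` returns just the captured substring from each match — 2 in all.

['yl', 'yj']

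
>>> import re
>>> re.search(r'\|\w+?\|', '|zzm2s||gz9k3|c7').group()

'|zzm2s|'

`search` walks the string left to right and returns the first match it finds.
The match spans [0:7] → '|zzm2s|'.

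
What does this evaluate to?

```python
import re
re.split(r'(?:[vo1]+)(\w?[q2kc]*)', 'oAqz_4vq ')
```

['', 'Aq', 'z_4', 'q', ' ']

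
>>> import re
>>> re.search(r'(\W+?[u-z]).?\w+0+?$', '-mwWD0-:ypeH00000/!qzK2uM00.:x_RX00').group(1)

'.:x'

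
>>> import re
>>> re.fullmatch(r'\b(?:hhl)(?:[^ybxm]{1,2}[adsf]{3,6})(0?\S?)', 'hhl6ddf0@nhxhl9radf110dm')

None

Pattern: a word boundary (`\b`, zero-width); then the literal 'hh', then the literal 'l' (non-capturing group); then 1 to 2 of any character except [ybxm], then 3 to 6 of one of [adsf] (non-capturing group); then optionally a literal '0', then optionally a non-whitespace character (captured).
`fullmatch` succeeds only if the pattern covers the string from start to end.
Here there's no way to consume every character, so the call returns None.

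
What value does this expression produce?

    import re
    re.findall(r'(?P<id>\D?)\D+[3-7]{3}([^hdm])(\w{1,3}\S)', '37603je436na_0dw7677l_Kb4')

Multiple groups make `findall` return tuples — one 3-tuple for each match.

[('j', 'n', 'a_0d'), ('', '7', 'l_Kb')]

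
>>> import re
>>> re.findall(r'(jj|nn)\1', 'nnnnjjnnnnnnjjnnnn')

`\1` is not a pattern — it's the concrete string captured by group 1, re-applied verbatim.
Matches: at [0:4] match 'nnnn', group 1 = 'nn'; at [6:10] match 'nnnn', group 1 = 'nn'; at [14:18] match 'nnnn', group 1 = 'nn'.
`findall` collects group 1 from each match (3 total).

['nn', 'nn', 'nn']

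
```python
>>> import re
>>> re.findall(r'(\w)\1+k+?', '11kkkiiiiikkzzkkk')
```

After group 1 captures some text, `\1` only succeeds where that same text appears again.
Scanning left to right: at [0:3] match '11k', group 1 = '1'; at [5:11] match 'iiiiik', group 1 = 'i'; at [12:15] match 'zzk', group 1 = 'z'.
One capturing group, so `findall` returns just the captured substring from each match — 3 in all.

['1', 'i', 'z']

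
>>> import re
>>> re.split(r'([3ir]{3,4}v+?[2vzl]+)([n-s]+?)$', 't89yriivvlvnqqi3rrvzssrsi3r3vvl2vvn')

['t89yriivvlvnqqi3rrvzssrs', 'i3r3vvl2vv', 'n', '']

The group in the pattern means `split` returns the separators' captures alongside the pieces.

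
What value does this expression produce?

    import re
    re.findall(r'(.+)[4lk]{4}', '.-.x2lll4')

['.-.x2']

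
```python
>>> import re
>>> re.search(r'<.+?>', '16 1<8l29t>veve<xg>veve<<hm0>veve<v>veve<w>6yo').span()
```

(4, 11)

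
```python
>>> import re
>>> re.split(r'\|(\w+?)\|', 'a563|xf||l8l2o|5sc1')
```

With a capturing group present, the delimiter's captured portion is kept in the result list.

['a563', 'xf', '', 'l8l2o', '5sc1']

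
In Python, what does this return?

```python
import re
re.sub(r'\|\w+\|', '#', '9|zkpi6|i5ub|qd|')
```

'9#i5ub#'

Each match is replaced by '#'.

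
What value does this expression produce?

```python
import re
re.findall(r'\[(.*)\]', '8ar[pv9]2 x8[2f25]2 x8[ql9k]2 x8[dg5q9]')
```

`findall` collects group 1 from the one match (1 total).

['pv9]2 x8[2f25]2 x8[ql9k]2 x8[dg5q9']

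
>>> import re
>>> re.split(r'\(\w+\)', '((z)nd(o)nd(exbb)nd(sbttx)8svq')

Matches to split on: at [1:4] → '(z)'; at [6:9] → '(o)'; at [11:17] → '(exbb)'; at [19:26] → '(sbttx)'.
Each match becomes a cut point; 5 segments remain.

['(', 'nd', 'nd', 'nd', '8svq']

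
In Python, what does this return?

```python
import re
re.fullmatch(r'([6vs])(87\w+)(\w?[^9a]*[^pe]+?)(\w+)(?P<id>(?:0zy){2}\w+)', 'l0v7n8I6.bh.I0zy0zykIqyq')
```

None

The pattern matches one of [6vs] (captured); then the literal '87', then one or more of a word character (captured); then optionally a word character, then zero or more of any character except [9a], then one or more of any character except [pe] (lazy) (captured); then one or more of a word character (captured); then the literal '0zy' repeated 2 times, then one or more of a word character (captured as 'id').
For `fullmatch`, every character of the input must be accounted for by the pattern.
Here the pattern can't cover the whole string, so the call returns None.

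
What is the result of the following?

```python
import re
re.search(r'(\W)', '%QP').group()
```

This matches a non-word character (captured).
The match spans [0:1] → '%'.

'%'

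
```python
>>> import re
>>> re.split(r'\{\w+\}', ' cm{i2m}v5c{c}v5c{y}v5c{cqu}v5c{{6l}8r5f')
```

[' cm', 'v5c', 'v5c', 'v5c', 'v5c{', '8r5f']

Each match becomes a cut point; 6 segments remain.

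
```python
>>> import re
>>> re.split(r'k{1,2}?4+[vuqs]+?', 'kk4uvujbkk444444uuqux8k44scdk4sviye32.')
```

With the lazy modifier that quantifier settles for the fewest repetitions that let the rest of the pattern succeed (the atoms after it are unaffected and can still be greedy).
Splitting on the pattern gives 5 pieces.

['', 'vujb', 'uqux8', 'cd', 'viye32.']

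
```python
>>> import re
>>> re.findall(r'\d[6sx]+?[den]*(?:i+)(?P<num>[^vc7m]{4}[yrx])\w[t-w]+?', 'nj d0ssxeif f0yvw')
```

['f f0y']

Pattern: a digit, then one or more of one of [6sx] (lazy), then zero or more of one of [den]; then one or more of a literal 'i' (non-capturing group); then exactly 4 of any character except [vc7m], then one of [yrx] (captured as 'num'); then a word character, then one or more of a character in [t-w] (lazy).
Scanning left to right: at [4:17] match '0ssxeif f0yvw', group 1 = 'f f0y'.
`findall` collects group 1 from the one match (1 total).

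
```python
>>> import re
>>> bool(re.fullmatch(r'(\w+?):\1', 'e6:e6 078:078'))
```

After group 1 captures some text, `\1` only succeeds where that same text appears again.
`re.fullmatch` requires the pattern to consume the entire string.
Here the pattern can't cover the whole string, so the call returns None, and `bool(None)` is False.

False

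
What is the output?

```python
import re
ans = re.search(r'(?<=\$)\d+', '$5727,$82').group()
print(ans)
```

5727

Because the assertion is zero-width, the text it checks is not consumed and won't appear in the result.
`re.search` tries every starting position until one works.
The match spans [1:5] → '5727'.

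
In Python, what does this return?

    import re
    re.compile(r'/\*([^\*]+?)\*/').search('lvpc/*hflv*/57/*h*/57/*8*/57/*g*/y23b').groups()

`re.search` scans for the first position where the pattern succeeds.
The match spans [4:12] → '/*hflv*/'.
Captured: group 1 = 'hflv'.

('hflv',)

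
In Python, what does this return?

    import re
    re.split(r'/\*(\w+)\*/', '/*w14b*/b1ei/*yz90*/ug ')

['', 'w14b', 'b1ei', 'yz90', 'ug ']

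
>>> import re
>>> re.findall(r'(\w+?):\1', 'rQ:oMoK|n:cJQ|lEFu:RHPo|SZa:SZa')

`\1` has to match the exact text group 1 already captured.
One capturing group, so `findall` returns just the captured substring from the one match — 1 in all.

['SZa']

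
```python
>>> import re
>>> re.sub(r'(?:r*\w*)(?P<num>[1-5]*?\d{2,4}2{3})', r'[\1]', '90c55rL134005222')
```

This matches zero or more of the literal 'r', then zero or more of a word character (non-capturing group); then zero or more of a character in [1-5] (lazy), then 2 to 4 of a digit, then exactly 3 of the literal '2' (captured as 'num').
Matches: at [0:16] → '90c55rL134005222'.
Each match is replaced using the text its own group 1 captured.

'[05222]'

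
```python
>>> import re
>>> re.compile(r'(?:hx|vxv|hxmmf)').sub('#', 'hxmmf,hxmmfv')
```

`|` is ordered: at each position the engine commits to the first alternative that works.
Each match is replaced by '#'.

'#mmf,#mmfv'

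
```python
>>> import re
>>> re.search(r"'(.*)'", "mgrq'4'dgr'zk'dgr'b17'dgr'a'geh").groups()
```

`search` walks the string left to right and returns the first match it finds.
The match spans [4:28] → "'4'dgr'zk'dgr'b17'dgr'a'".
Captured: group 1 = "4'dgr'zk'dgr'b17'dgr'a".

("4'dgr'zk'dgr'b17'dgr'a",)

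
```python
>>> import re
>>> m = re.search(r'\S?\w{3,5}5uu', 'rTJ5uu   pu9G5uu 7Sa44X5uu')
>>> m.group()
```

The match spans [0:6] → 'rTJ5uu'.

'rTJ5uu'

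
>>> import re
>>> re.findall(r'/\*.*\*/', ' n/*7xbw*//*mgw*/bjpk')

['/*7xbw*//*mgw*/']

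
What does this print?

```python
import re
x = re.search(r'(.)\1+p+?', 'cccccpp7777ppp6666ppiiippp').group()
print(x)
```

cccccp

The backreference `\1` re-matches whatever the first group consumed, character for character.
`re.search` scans for the first position where the pattern succeeds.
The match spans [0:6] → 'cccccp'.
Captured: group 1 = 'c'.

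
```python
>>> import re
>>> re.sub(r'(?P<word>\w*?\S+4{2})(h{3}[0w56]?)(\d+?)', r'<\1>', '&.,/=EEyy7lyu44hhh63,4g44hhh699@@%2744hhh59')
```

'<&.,/=EEyy7lyu44hhh63,4g44hhh699@@%2744>'

This matches zero or more of a word character (lazy), then one or more of a non-whitespace character, then exactly 2 of the literal '4' (captured as 'word'); then exactly 3 of the literal 'h', then optionally one of [0w56] (captured); then one or more of a digit (lazy) (captured).
Matches: at [0:43] → '&.,/=EEyy7lyu44hhh63,4g44hhh699@@%2744hhh59'.
The replacement refers to a captured group, so each match is rewritten using its own captured text.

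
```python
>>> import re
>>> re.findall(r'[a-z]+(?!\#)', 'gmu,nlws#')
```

Because the assertion is negative and zero-width, positions next to the forbidden text are skipped.
Walking the string: at [0:3] → 'gmu'; at [4:7] → 'nlw'.
Since nothing is captured, `findall` lists the 2 matched substrings directly.

['gmu', 'nlw']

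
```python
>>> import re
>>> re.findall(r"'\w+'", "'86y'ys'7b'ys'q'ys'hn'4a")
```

`findall` yields the raw match text (4 of them) because the pattern has no groups.

["'86y'", "'7b'", "'q'", "'hn'"]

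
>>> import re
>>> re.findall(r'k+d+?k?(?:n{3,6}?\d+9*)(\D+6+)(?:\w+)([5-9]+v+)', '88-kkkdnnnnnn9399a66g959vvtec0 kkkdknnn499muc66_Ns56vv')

Pattern: one or more of the literal 'k', then one or more of the literal 'd' (lazy), then optionally the literal 'k'; then 3 to 6 of a literal 'n' (lazy), then one or more of a digit, then zero or more of the literal '9' (non-capturing group); then one or more of a non-digit, then one or more of a literal '6' (captured); then one or more of a word character (non-capturing group); then one or more of a character in [5-9], then one or more of a literal 'v' (captured).
Matches: at [3:26] match 'kkkdnnnnnn9399a66g959vv', groups = ('a66', '9vv'); at [31:54] match 'kkkdknnn499muc66_Ns56vv', groups = ('muc66', '6vv').
2 groups means each result is a tuple of 2 captured strings — 2 here.

[('a66', '9vv'), ('muc66', '6vv')]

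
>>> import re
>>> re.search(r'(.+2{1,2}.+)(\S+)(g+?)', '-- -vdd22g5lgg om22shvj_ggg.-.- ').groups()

The match spans [0:27] → '-- -vdd22g5lgg om22shvj_ggg'.
Captured: group 1 = '-- -vdd22g5lgg om22shvj_g', group 2 = 'g', group 3 = 'g'.

('-- -vdd22g5lgg om22shvj_g', 'g', 'g')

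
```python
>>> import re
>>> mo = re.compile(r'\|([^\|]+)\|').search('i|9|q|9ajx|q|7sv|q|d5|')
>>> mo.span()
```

(1, 4)

The match spans [1:4] → '|9|'.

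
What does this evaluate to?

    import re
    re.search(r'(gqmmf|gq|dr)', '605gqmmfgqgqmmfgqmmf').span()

(3, 8)

The regex engine tests alternatives in the order written; an earlier branch that matches wins even if a later one would match more.
The match spans [3:8] → 'gqmmf'.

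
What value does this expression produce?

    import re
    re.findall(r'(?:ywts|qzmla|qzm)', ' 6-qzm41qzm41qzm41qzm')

['qzm', 'qzm', 'qzm', 'qzm']

Matches: at [3:6] → 'qzm'; at [8:11] → 'qzm'; at [13:16] → 'qzm'; at [18:21] → 'qzm'.
`findall` yields the raw match text (4 of them) because the pattern has no groups.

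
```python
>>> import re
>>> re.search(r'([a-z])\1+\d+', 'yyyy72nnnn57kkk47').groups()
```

A backreference is literal: `\1` must see the identical characters the first group matched.
Unlike `match`, `search` isn't anchored — it looks for the pattern anywhere in the string.
The match spans [0:6] → 'yyyy72'.
Captured: group 1 = 'y'.

('y',)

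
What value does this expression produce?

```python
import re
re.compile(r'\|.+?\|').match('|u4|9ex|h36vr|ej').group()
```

`match` is anchored at position 0; if the pattern doesn't fit there, it returns None.
The match spans [0:4] → '|u4|'.

'|u4|'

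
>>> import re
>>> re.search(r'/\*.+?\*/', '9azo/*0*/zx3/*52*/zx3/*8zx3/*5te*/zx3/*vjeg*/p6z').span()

The match spans [4:9] → '/*0*/'.

(4, 9)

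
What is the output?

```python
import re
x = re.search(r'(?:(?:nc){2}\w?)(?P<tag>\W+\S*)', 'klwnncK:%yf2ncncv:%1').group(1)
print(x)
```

Pattern: the literal 'nc' repeated 2 times, then optionally a word character (non-capturing group); then one or more of a non-word character, then zero or more of a non-whitespace character (captured as 'tag').
Unlike `match`, `search` isn't anchored — it looks for the pattern anywhere in the string.
The match spans [12:20] → 'ncncv:%1'.
Captured: group 1 = ':%1'.

:%1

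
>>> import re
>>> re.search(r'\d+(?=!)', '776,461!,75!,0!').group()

'461'

Because the assertion is zero-width, the text it checks is not consumed and won't appear in the result.
The match spans [4:7] → '461'.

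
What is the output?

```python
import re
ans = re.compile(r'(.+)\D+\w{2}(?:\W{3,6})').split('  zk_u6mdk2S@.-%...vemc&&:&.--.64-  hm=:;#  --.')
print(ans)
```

['', '  zk_u6mdk2S@.-%...vemc&&:&.--.64- ', '--.']

With a capturing group present, the delimiter's captured portion is kept in the result list.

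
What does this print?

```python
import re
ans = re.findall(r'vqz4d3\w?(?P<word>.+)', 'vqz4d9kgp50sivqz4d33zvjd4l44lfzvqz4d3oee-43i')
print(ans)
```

['zvjd4l44lfzvqz4d3oee-43i']

One capturing group, so `findall` returns just the captured substring from the one match — 1 in all.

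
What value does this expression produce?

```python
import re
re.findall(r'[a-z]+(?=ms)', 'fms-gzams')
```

['f', 'gza']

The lookaround is zero-width — it requires the adjacent text to match without consuming it, so the asserted text isn't part of the match.
Walking the string: at [0:1] → 'f'; at [4:7] → 'gza'.
With no groups in the pattern, `findall` gives back each whole match — 2 here.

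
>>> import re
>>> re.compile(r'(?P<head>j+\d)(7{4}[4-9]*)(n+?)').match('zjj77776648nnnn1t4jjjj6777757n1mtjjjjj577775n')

None

The pattern matches one or more of a literal 'j', then a digit (captured as 'head'); then exactly 4 of a literal '7', then zero or more of a character in [4-9] (captured); then one or more of a literal 'n' (lazy) (captured).
`re.match` won't scan ahead — the pattern has to work from the very first character.
Here the pattern fails at index 0, so the call returns None.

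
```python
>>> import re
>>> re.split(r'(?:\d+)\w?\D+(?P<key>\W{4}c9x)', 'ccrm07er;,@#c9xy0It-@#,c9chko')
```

['ccrm', ';,@#c9x', 'y0It-@#,c9chko']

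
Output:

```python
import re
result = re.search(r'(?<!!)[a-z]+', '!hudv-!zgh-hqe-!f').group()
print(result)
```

udv

`(?!…)`/`(?<!…)` only lets a position through if the neighbouring text does NOT match; no characters are consumed.
`search` walks the string left to right and returns the first match it finds.
The match spans [2:5] → 'udv'.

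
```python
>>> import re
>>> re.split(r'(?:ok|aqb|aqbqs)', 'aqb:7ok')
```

['', ':7', '']

Matches to split on: at [0:3] → 'aqb'; at [5:7] → 'ok'.
Splitting on the pattern gives 3 pieces.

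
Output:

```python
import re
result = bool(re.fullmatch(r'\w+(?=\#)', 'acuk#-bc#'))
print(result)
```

False

Because the assertion is zero-width, the text it checks is not consumed and won't appear in the result.
`re.fullmatch` is like wrapping the pattern in `^…$` (in single-line mode).
Here there's no way to consume every character, so the call returns None, and `bool(None)` is False.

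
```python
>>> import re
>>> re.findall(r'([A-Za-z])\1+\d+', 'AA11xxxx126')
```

['A', 'x']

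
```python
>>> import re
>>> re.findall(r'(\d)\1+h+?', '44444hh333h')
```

['4', '3']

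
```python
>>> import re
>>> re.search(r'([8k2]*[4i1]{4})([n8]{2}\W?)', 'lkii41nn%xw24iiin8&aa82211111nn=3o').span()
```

(1, 9)

The match spans [1:9] → 'kii41nn%'.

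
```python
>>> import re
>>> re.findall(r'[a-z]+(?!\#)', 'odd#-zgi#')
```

['od', 'zg']

`(?!…)`/`(?<!…)` only lets a position through if the neighbouring text does NOT match; no characters are consumed.
Matches: at [0:2] → 'od'; at [5:7] → 'zg'.
No capturing groups, so `findall` returns the 2 full match strings.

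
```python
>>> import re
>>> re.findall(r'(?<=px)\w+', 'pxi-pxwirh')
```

The lookaround is zero-width — it requires the adjacent text to match without consuming it, so the asserted text isn't part of the match.
Scanning left to right: at [2:3] → 'i'; at [6:10] → 'wirh'.
Since nothing is captured, `findall` lists the 2 matched substrings directly.

['i', 'wirh']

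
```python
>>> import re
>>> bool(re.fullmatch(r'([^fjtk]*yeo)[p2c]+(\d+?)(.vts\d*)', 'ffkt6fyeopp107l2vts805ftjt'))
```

False

`re.fullmatch` requires the pattern to consume the entire string.
Here there's no way to consume every character, so the call returns None, and `bool(None)` is False.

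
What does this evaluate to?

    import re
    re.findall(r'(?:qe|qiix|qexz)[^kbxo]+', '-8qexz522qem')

Walking the string: at [2:12] → 'qexz522qem'.
With no groups in the pattern, `findall` gives back each whole match — 1 here.

['qexz522qem']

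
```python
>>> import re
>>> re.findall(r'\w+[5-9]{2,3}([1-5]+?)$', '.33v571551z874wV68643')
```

['43']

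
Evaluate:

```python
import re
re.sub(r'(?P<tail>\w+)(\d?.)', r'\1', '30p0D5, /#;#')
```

Pattern: one or more of a word character (captured as 'tail'); then optionally a digit, then any character (captured).
Matches: at [0:7] → '30p0D5,'.
`\1` in the replacement pulls in group 1's text for each match.

'30p0D5 /#;#'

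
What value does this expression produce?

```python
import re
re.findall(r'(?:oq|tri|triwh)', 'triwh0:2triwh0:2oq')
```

`|` is ordered: at each position the engine commits to the first alternative that works.
Matches: at [0:3] → 'tri'; at [8:11] → 'tri'; at [16:18] → 'oq'.
With no groups in the pattern, `findall` gives back each whole match — 3 here.

['tri', 'tri', 'oq']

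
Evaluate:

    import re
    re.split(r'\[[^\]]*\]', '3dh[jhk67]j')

['3dh', 'j']

Matches to split on: at [3:10] → '[jhk67]'.
`split` removes every match and returns the 2 fragments in between.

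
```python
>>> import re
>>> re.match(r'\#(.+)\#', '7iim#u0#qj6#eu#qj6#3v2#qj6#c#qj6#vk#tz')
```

`match` is anchored at position 0; if the pattern doesn't fit there, it returns None.
Here the pattern fails at index 0, so the call returns None.

None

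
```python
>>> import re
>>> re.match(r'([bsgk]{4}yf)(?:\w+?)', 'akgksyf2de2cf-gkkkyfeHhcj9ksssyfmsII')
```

None

The pattern matches exactly 4 of one of [bsgk], then the literal 'yf' (captured); then one or more of a word character (lazy) (non-capturing group).
`match` is anchored at position 0; if the pattern doesn't fit there, it returns None.
Here the pattern fails at index 0, so the call returns None.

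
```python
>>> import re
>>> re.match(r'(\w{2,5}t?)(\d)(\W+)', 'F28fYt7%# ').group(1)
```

'F28fYt'

The match spans [0:10] → 'F28fYt7%# '.
Captured: group 1 = 'F28fYt', group 2 = '7', group 3 = '%# '.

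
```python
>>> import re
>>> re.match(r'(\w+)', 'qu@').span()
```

`re.match` won't scan ahead — the pattern has to work from the very first character.
The match spans [0:2] → 'qu'.

(0, 2)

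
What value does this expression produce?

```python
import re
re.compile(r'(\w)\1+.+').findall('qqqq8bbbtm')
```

['q']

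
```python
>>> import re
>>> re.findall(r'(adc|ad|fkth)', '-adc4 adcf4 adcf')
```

['adc', 'adc', 'adc']

Branches in `(...|...)` are attempted left-to-right; the first branch that allows the whole pattern to succeed is taken.
Matches: at [1:4] match 'adc', group 1 = 'adc'; at [6:9] match 'adc', group 1 = 'adc'; at [12:15] match 'adc', group 1 = 'adc'.
One capturing group, so `findall` returns just the captured substring from each match — 3 in all.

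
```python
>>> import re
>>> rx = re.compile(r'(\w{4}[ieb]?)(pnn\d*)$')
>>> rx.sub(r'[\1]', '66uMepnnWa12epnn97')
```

'66uMepnn[Wa12e]'

Pattern: exactly 4 of a word character, then optionally one of [ieb] (captured); then the literal 'pnn', then zero or more of a digit (captured); then anchored at the end.
Matches: at [8:18] → 'Wa12epnn97'.
`\1` in the replacement pulls in group 1's text for each match.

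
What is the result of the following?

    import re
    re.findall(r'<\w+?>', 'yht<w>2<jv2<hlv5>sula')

No capturing groups, so `findall` returns the 2 full match strings.

['<w>', '<hlv5>']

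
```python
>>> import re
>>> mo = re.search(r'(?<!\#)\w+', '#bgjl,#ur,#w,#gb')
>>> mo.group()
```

`(?!…)`/`(?<!…)` only lets a position through if the neighbouring text does NOT match; no characters are consumed.
The match spans [2:5] → 'gjl'.

'gjl'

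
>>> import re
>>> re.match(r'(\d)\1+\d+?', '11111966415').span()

`re.match` only tries the pattern at the start of the string.
The match spans [0:6] → '111119'.

(0, 6)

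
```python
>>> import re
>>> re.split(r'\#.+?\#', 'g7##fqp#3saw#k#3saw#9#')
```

Because the quantifier is non-greedy, it stops expanding at the earliest point where the rest of the pattern can succeed.
Matches to split on: at [2:8] → '##fqp#'; at [12:15] → '#k#'; at [19:22] → '#9#'.
Each match becomes a cut point; 4 segments remain.

['g7', '3saw', '3saw', '']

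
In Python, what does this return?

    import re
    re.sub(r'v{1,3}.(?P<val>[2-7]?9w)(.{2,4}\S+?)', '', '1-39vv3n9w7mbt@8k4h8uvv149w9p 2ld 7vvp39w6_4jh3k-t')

The `?` after the quantifier makes it lazy — it takes as little as possible before letting the rest of the pattern try.
Each match is replaced by ''.

'1-39vv3n9w7mbt@8k4h8ud 73k-t'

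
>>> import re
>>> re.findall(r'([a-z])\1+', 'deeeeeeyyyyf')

`\1` has to match the exact text group 1 already captured.
Matches: at [1:7] match 'eeeeee', group 1 = 'e'; at [7:11] match 'yyyy', group 1 = 'y'.
One capturing group, so `findall` returns just the captured substring from each match — 2 in all.

['e', 'y']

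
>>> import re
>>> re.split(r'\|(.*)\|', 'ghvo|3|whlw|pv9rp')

`re.split` interleaves the captured-group text with the surrounding fragments.

['ghvo', '3|whlw', 'pv9rp']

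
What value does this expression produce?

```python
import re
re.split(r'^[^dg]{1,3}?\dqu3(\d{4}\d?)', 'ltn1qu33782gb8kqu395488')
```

['', '3782', 'gb8kqu395488']

Pattern: anchored at the start of the string; then 1 to 3 of any character except [dg] (lazy), then a digit, then the literal 'qu3'; then exactly 4 of a digit, then optionally a digit (captured).
Matches to split on: at [0:11] → 'ltn1qu33782'.
`re.split` interleaves the captured-group text with the surrounding fragments.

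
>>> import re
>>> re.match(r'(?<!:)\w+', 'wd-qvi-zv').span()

`re.match` only tries the pattern at the start of the string.
The match spans [0:2] → 'wd'.

(0, 2)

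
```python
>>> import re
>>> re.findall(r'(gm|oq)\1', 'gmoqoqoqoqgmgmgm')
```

['oq', 'oq', 'gm']

The backreference `\1` re-matches whatever the first group consumed, character for character.
Matches: at [2:6] match 'oqoq', group 1 = 'oq'; at [6:10] match 'oqoq', group 1 = 'oq'; at [10:14] match 'gmgm', group 1 = 'gm'.
One capturing group, so `findall` returns just the captured substring from each match — 3 in all.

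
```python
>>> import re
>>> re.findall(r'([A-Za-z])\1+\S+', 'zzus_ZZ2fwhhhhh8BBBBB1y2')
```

A backreference is literal: `\1` must see the identical characters the first group matched.
Walking the string: at [0:24] match 'zzus_ZZ2fwhhhhh8BBBBB1y2', group 1 = 'z'.
Because there's exactly one group, `findall` drops the full match and keeps group 1 from the one hit.

['z']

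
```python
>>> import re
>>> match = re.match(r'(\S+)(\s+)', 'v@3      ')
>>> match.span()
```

(0, 9)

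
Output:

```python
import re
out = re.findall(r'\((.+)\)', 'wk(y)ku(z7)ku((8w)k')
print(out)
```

['y)ku(z7)ku((8w']

With a single group, `findall` returns only what that group captured — 1 item.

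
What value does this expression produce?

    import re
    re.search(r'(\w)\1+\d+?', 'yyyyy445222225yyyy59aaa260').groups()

('y',)

The backreference `\1` re-matches whatever the first group consumed, character for character.
`search` walks the string left to right and returns the first match it finds.
The match spans [0:6] → 'yyyyy4'.
Captured: group 1 = 'y'.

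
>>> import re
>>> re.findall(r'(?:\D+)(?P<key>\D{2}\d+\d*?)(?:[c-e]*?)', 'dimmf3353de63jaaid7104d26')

The pattern matches one or more of a non-digit (non-capturing group); then exactly 2 of a non-digit, then one or more of a digit, then zero or more of a digit (lazy) (captured as 'key'); then zero or more of a character in [c-e] (lazy) (non-capturing group).
`findall` collects group 1 from each match (2 total).

['mf3353', 'id7104']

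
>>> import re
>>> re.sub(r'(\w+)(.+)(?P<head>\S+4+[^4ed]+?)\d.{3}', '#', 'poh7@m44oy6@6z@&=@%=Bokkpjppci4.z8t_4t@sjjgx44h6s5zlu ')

'#lu '

The pattern matches one or more of a word character (captured); then one or more of any character (captured); then one or more of a non-whitespace character, then one or more of a literal '4', then one or more of any character except [4ed] (lazy) (captured as 'head'); then a digit, then exactly 3 of any character.
`sub` substitutes '#' at each match site.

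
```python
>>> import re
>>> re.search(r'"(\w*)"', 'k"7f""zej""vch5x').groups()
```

('7f',)

`re.search` tries every starting position until one works.
The match spans [1:5] → '"7f"'.
Captured: group 1 = '7f'.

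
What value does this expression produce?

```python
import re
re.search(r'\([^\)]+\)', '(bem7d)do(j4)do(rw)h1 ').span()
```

Unlike `match`, `search` isn't anchored — it looks for the pattern anywhere in the string.
The match spans [0:7] → '(bem7d)'.

(0, 7)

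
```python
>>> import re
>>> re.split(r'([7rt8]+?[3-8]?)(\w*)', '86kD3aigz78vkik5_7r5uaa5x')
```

Because the pattern has a capturing group, `split` also inserts each captured text between the pieces.

['', '86', 'kD3aigz78vkik5_7r5uaa5x', '']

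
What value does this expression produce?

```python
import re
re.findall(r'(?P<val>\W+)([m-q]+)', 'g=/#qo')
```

`findall` packs the 2 group values into a tuple for every match.

[('=/#', 'qo')]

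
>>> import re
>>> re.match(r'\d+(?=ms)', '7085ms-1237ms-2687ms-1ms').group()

'7085'

Lookahead/lookbehind check context without consuming it, so the matched span excludes the asserted characters.
`match` is anchored at position 0; if the pattern doesn't fit there, it returns None.
The match spans [0:4] → '7085'.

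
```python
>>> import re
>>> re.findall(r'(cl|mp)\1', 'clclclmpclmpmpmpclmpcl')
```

['cl', 'mp']

`\1` has to match the exact text group 1 already captured.
Walking the string: at [0:4] match 'clcl', group 1 = 'cl'; at [10:14] match 'mpmp', group 1 = 'mp'.
One capturing group, so `findall` returns just the captured substring from each match — 2 in all.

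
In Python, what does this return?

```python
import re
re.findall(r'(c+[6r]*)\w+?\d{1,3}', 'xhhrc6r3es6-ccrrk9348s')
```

['c6r', 'ccrr']

`findall` collects group 1 from each match (2 total).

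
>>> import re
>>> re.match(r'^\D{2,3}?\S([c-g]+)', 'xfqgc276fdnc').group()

'xfqgc'

This matches anchored at the start of the string; then 2 to 3 of a non-digit (lazy), then a non-whitespace character; then one or more of a character in [c-g] (captured).
`re.match` won't scan ahead — the pattern has to work from the very first character.
The match spans [0:5] → 'xfqgc'.
Captured: group 1 = 'gc'.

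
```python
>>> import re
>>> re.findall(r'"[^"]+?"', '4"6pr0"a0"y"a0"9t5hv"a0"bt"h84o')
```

['"6pr0"', '"y"', '"9t5hv"', '"bt"']

No capturing groups, so `findall` returns the 4 full match strings.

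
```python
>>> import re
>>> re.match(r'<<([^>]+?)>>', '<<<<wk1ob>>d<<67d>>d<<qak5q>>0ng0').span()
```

(0, 11)

`match` is anchored at position 0; if the pattern doesn't fit there, it returns None.
The match spans [0:11] → '<<<<wk1ob>>'.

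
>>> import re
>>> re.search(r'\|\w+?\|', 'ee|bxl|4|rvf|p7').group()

The match spans [2:7] → '|bxl|'.

'|bxl|'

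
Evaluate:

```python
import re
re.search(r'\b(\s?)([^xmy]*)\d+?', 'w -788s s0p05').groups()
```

('', 'w -788s s0p0')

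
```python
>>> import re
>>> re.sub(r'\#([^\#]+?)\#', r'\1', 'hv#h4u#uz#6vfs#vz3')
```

'hvh4uuz6vfsvz3'

Matches: at [2:7] → '#h4u#'; at [9:15] → '#6vfs#'.
The replacement refers to a captured group, so each match is rewritten using its own captured text.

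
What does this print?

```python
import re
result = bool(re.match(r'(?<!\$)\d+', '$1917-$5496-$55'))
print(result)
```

False

Because the assertion is negative and zero-width, positions next to the forbidden text are skipped.
`re.match` only tries the pattern at the start of the string.
Here the pattern fails at index 0, so the call returns None, and `bool(None)` is False.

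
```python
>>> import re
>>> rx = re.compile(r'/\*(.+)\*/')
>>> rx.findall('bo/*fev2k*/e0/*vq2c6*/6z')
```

Because there's exactly one group, `findall` drops the full match and keeps group 1 from the one hit.

['fev2k*/e0/*vq2c6']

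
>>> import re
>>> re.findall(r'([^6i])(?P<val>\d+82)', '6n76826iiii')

Pattern: any character except [6i] (captured); then one or more of a digit, then the literal '82' (captured as 'val').
Walking the string: at [1:6] match 'n7682', groups = ('n', '7682').
With 2 capturing groups, `findall` returns a 2-tuple per match.

[('n', '7682')]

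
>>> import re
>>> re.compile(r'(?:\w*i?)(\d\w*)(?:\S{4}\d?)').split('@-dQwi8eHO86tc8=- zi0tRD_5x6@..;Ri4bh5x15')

['@-', '6t', ' ', '6', '', '4bh', '']

The group in the pattern means `split` returns the separators' captures alongside the pieces.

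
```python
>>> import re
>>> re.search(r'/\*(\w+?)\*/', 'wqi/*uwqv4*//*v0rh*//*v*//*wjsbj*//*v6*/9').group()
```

The match spans [3:12] → '/*uwqv4*/'.

'/*uwqv4*/'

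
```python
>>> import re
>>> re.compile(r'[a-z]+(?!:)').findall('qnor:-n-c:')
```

['qno', 'n']

A negative assertion filters positions out without eating any characters.
Matches: at [0:3] → 'qno'; at [6:7] → 'n'.
Since nothing is captured, `findall` lists the 2 matched substrings directly.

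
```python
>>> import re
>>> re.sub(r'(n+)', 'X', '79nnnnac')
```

This matches one or more of a literal 'n' (captured).
Matches: at [2:6] → 'nnnn'.
Each match is replaced by 'X'.

'79Xac'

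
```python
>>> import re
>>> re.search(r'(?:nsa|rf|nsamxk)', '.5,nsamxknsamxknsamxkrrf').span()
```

The regex engine tests alternatives in the order written; an earlier branch that matches wins even if a later one would match more.
The match spans [3:6] → 'nsa'.

(3, 6)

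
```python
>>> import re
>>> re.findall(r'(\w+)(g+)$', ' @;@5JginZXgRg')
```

Pattern: one or more of a word character (captured); then one or more of a literal 'g' (captured); then anchored at the end.
`findall` packs the 2 group values into a tuple for every match.

[('5JginZXgR', 'g')]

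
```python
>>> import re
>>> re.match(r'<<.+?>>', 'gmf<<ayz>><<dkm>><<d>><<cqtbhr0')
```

`re.match` only tries the pattern at the start of the string.
Here position 0 doesn't satisfy it, so the call returns None.

None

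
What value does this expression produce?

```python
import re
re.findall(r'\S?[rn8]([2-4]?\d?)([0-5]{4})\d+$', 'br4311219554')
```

Pattern: optionally a non-whitespace character, then one of [rn8]; then optionally a character in [2-4], then optionally a digit (captured); then exactly 4 of a character in [0-5] (captured); then one or more of a digit; then anchored at the end.
Matches: at [0:12] match 'br4311219554', groups = ('43', '1121').
With 2 capturing groups, `findall` returns a 2-tuple per match.

[('43', '1121')]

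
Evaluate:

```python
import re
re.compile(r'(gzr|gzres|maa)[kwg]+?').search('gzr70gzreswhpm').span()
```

`search` walks the string left to right and returns the first match it finds.
The match spans [5:11] → 'gzresw'.
Captured: group 1 = 'gzres'.

(5, 11)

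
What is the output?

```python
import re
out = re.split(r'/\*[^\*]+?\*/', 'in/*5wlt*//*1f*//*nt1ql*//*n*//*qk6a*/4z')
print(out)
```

Matches to split on: at [2:10] → '/*5wlt*/'; at [10:16] → '/*1f*/'; at [16:25] → '/*nt1ql*/'; at [25:30] → '/*n*/'; at [30:38] → '/*qk6a*/'.
Splitting on the pattern gives 6 pieces.

['in', '', '', '', '', '4z']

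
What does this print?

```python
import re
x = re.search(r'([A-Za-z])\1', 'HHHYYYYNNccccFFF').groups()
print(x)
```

('H',)

After group 1 captures some text, `\1` only succeeds where that same text appears again.
`re.search` tries every starting position until one works.
The match spans [0:2] → 'HH'.
Captured: group 1 = 'H'.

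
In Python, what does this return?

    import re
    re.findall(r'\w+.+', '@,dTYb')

['dTYb']

The pattern matches one or more of a word character; then one or more of any character.
Scanning left to right: at [2:6] → 'dTYb'.
With no groups in the pattern, `findall` gives back each whole match — 1 here.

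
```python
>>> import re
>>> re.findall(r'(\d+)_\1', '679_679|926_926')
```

['679', '926']

After group 1 captures some text, `\1` only succeeds where that same text appears again.
One capturing group, so `findall` returns just the captured substring from each match — 2 in all.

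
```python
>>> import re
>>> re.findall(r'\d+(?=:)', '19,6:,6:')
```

['6', '6']

Because the assertion is zero-width, the text it checks is not consumed and won't appear in the result.
Walking the string: at [3:4] → '6'; at [6:7] → '6'.
`findall` yields the raw match text (2 of them) because the pattern has no groups.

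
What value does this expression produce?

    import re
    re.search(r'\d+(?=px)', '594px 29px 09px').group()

'594'

The positive lookaround only admits positions where the adjacent text matches; those characters stay outside the span.
Unlike `match`, `search` isn't anchored — it looks for the pattern anywhere in the string.
The match spans [0:3] → '594'.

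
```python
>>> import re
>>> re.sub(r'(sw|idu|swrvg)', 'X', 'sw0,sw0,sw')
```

'X0,X0,X'

Matches: at [0:2] → 'sw'; at [4:6] → 'sw'; at [8:10] → 'sw'.
Every occurrence is swapped for 'X'.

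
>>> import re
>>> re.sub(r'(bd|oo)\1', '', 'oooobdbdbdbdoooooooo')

''

After group 1 captures some text, `\1` only succeeds where that same text appears again.
Matches: at [0:4] → 'oooo'; at [4:8] → 'bdbd'; at [8:12] → 'bdbd'; at [12:16] → 'oooo'; at [16:20] → 'oooo'.
`sub` substitutes '' at each match site.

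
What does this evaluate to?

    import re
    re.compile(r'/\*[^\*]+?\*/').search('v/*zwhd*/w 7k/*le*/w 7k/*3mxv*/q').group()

'/*zwhd*/'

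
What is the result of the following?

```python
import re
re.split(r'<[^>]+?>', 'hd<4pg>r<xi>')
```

['hd', 'r', '']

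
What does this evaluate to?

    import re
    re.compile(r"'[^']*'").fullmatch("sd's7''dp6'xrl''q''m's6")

`re.fullmatch` requires the pattern to consume the entire string.
Here the pattern can't cover the whole string, so the call returns None.

None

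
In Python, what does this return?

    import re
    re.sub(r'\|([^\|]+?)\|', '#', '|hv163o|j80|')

Matches: at [0:8] → '|hv163o|'.
Every occurrence is swapped for '#'.

'#j80|'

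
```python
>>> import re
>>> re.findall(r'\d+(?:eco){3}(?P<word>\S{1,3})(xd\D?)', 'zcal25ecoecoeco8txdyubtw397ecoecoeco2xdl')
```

2 groups means each result is a tuple of 2 captured strings — 2 here.

[('8t', 'xdy'), ('2', 'xdl')]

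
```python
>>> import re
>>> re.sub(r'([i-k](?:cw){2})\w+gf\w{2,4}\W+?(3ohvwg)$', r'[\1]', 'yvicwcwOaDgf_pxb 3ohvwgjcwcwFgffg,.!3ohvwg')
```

'yvicwcwOaDgf_pxb 3ohvwg[jcwcw]'

Pattern: a character in [i-k], then the literal 'cw' repeated 2 times (captured); then one or more of a word character; then the literal 'gf', then 2 to 4 of a word character, then one or more of a non-word character (lazy); then the literal '3oh', then the literal 'vwg' (captured); then anchored at the end.
Matches: at [23:42] → 'jcwcwFgffg,.!3ohvwg'.
The replacement refers to a captured group, so each match is rewritten using its own captured text.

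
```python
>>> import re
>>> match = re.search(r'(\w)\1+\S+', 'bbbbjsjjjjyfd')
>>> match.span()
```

`\1` has to match the exact text group 1 already captured.
`search` walks the string left to right and returns the first match it finds.
The match spans [0:13] → 'bbbbjsjjjjyfd'.
Captured: group 1 = 'b'.

(0, 13)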